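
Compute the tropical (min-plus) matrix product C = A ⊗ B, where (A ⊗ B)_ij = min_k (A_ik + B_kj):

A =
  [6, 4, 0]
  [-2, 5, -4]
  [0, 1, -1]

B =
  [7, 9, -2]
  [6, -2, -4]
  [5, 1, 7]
A ⊗ B =
  [5, 1, 0]
  [1, -3, -4]
  [4, -1, -3]

Apply the min-plus product entry-by-entry:
  C[0][0] = min over k of (A[0][0] + B[0][0] = 6 + 7 = 13, A[0][1] + B[1][0] = 4 + 6 = 10, A[0][2] + B[2][0] = 0 + 5 = 5) = 5 (attained at k = 2)
  C[0][1] = min over k of (A[0][0] + B[0][1] = 6 + 9 = 15, A[0][1] + B[1][1] = 4 + -2 = 2, A[0][2] + B[2][1] = 0 + 1 = 1) = 1 (attained at k = 2)
  C[0][2] = min over k of (A[0][0] + B[0][2] = 6 + -2 = 4, A[0][1] + B[1][2] = 4 + -4 = 0, A[0][2] + B[2][2] = 0 + 7 = 7) = 0 (attained at k = 1)
  C[1][0] = min over k of (A[1][0] + B[0][0] = -2 + 7 = 5, A[1][1] + B[1][0] = 5 + 6 = 11, A[1][2] + B[2][0] = -4 + 5 = 1) = 1 (attained at k = 2)
  C[1][1] = min over k of (A[1][0] + B[0][1] = -2 + 9 = 7, A[1][1] + B[1][1] = 5 + -2 = 3, A[1][2] + B[2][1] = -4 + 1 = -3) = -3 (attained at k = 2)
  C[1][2] = min over k of (A[1][0] + B[0][2] = -2 + -2 = -4, A[1][1] + B[1][2] = 5 + -4 = 1, A[1][2] + B[2][2] = -4 + 7 = 3) = -4 (attained at k = 0)
  C[2][0] = min over k of (A[2][0] + B[0][0] = 0 + 7 = 7, A[2][1] + B[1][0] = 1 + 6 = 7, A[2][2] + B[2][0] = -1 + 5 = 4) = 4 (attained at k = 2)
  C[2][1] = min over k of (A[2][0] + B[0][1] = 0 + 9 = 9, A[2][1] + B[1][1] = 1 + -2 = -1, A[2][2] + B[2][1] = -1 + 1 = 0) = -1 (attained at k = 1)
  C[2][2] = min over k of (A[2][0] + B[0][2] = 0 + -2 = -2, A[2][1] + B[1][2] = 1 + -4 = -3, A[2][2] + B[2][2] = -1 + 7 = 6) = -3 (attained at k = 1)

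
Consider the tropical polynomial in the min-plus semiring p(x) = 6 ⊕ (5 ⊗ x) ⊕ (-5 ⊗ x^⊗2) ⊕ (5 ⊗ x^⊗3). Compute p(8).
p(8) = 6

A tropical monomial a ⊗ x^⊗i evaluates to a + i · x. Evaluating each term at x = 8:
  Term 0 contributes 6 + 0 · 8 = 6
  Term 1 contributes 5 + 1 · 8 = 13
  Term 2 contributes -5 + 2 · 8 = 11
  Term 3 contributes 5 + 3 · 8 = 29
p(8) = ⊕ of these = min[6, 13, 11, 29] = 6.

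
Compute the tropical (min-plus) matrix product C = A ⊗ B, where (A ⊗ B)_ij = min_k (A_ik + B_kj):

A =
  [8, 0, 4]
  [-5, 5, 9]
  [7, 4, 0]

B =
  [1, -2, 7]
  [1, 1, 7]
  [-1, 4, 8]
A ⊗ B =
  [1, 1, 7]
  [-4, -7, 2]
  [-1, 4, 8]

Apply the min-plus product entry-by-entry:
  C[0][0] = min over k of (A[0][0] + B[0][0] = 8 + 1 = 9, A[0][1] + B[1][0] = 0 + 1 = 1, A[0][2] + B[2][0] = 4 + -1 = 3) = 1 (attained at k = 1)
  C[0][1] = min over k of (A[0][0] + B[0][1] = 8 + -2 = 6, A[0][1] + B[1][1] = 0 + 1 = 1, A[0][2] + B[2][1] = 4 + 4 = 8) = 1 (attained at k = 1)
  C[0][2] = min over k of (A[0][0] + B[0][2] = 8 + 7 = 15, A[0][1] + B[1][2] = 0 + 7 = 7, A[0][2] + B[2][2] = 4 + 8 = 12) = 7 (attained at k = 1)
  C[1][0] = min over k of (A[1][0] + B[0][0] = -5 + 1 = -4, A[1][1] + B[1][0] = 5 + 1 = 6, A[1][2] + B[2][0] = 9 + -1 = 8) = -4 (attained at k = 0)
  C[1][1] = min over k of (A[1][0] + B[0][1] = -5 + -2 = -7, A[1][1] + B[1][1] = 5 + 1 = 6, A[1][2] + B[2][1] = 9 + 4 = 13) = -7 (attained at k = 0)
  C[1][2] = min over k of (A[1][0] + B[0][2] = -5 + 7 = 2, A[1][1] + B[1][2] = 5 + 7 = 12, A[1][2] + B[2][2] = 9 + 8 = 17) = 2 (attained at k = 0)
  C[2][0] = min over k of (A[2][0] + B[0][0] = 7 + 1 = 8, A[2][1] + B[1][0] = 4 + 1 = 5, A[2][2] + B[2][0] = 0 + -1 = -1) = -1 (attained at k = 2)
  C[2][1] = min over k of (A[2][0] + B[0][1] = 7 + -2 = 5, A[2][1] + B[1][1] = 4 + 1 = 5, A[2][2] + B[2][1] = 0 + 4 = 4) = 4 (attained at k = 2)
  C[2][2] = min over k of (A[2][0] + B[0][2] = 7 + 7 = 14, A[2][1] + B[1][2] = 4 + 7 = 11, A[2][2] + B[2][2] = 0 + 8 = 8) = 8 (attained at k = 2)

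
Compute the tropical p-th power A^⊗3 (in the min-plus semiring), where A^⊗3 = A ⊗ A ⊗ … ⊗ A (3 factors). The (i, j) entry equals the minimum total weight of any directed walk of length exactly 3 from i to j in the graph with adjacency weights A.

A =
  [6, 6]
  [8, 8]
A^⊗3 =
  [18, 18]
  [20, 20]

Each entry (A^⊗3)_ij equals the minimum over all length-3 walks i = v_0 → v_1 → … → v_3 = j of Σ_t A[v_t][v_{t+1}]. For example, for (i, j) = (0, 1) we minimise over 4 possible intermediate vertex sequences; the minimum is 18, attained along the walk 0 → 0 → 0 → 1.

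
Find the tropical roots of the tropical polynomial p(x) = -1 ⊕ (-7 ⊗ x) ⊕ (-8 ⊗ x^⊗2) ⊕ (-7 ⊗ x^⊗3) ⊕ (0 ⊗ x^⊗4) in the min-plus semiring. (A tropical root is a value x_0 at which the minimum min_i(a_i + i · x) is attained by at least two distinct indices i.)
Roots: {-7, -1, 1, 6}

Each tropical root is a break point of the lower envelope of the lines y = a_i + i · x (there are 5 lines, with slopes 0, 1, ..., 4). Only the lines that attain the minimum somewhere contribute to roots; other lines are dominated. Here the surviving (envelope) indices are i = 4, i = 3, i = 2, i = 1, i = 0.
Intersections between consecutive envelope lines give the roots: for adjacent envelope indices i < j the intersection is x = (a_i − a_j) / (j − i). Reading off the sorted break points: {-7, -1, 1, 6}.
Verification: at each break x_0, at least two indices attain the minimum of min_i(a_i + i · x_0).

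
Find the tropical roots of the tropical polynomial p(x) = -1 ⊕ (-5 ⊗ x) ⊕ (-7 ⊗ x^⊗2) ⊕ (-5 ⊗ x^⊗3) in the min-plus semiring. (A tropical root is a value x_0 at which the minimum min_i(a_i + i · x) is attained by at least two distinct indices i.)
Roots: {-2, 2, 4}

Each tropical root is a break point of the lower envelope of the lines y = a_i + i · x (there are 4 lines, with slopes 0, 1, ..., 3). Only the lines that attain the minimum somewhere contribute to roots; other lines are dominated. Here the surviving (envelope) indices are i = 3, i = 2, i = 1, i = 0.
Intersections between consecutive envelope lines give the roots: for adjacent envelope indices i < j the intersection is x = (a_i − a_j) / (j − i). Reading off the sorted break points: {-2, 2, 4}.
Verification: at each break x_0, at least two indices attain the minimum of min_i(a_i + i · x_0).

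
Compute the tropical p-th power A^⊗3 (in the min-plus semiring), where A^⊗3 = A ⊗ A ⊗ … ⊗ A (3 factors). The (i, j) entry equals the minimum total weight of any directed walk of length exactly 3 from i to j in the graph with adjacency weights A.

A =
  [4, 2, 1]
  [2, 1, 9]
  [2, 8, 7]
A^⊗3 =
  [5, 4, 4]
  [4, 3, 4]
  [5, 5, 7]

Each entry (A^⊗3)_ij equals the minimum over all length-3 walks i = v_0 → v_1 → … → v_3 = j of Σ_t A[v_t][v_{t+1}]. For example, for (i, j) = (0, 2) we minimise over 9 possible intermediate vertex sequences; the minimum is 4, attained along the walk 0 → 2 → 0 → 2.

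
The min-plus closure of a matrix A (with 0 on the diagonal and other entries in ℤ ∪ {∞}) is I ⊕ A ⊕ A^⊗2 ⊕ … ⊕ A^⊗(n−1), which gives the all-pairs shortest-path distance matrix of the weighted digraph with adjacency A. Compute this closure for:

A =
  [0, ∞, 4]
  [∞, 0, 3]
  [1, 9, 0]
Closure =
  [0, 13, 4]
  [4, 0, 3]
  [1, 9, 0]

This is the Floyd-Warshall all-pairs shortest-path computation. For each intermediate vertex k = 0, 1, …, 2, update dist[i][j] ← min(dist[i][j], dist[i][k] + dist[k][j]). The final matrix gives, for each (i, j), the minimum total weight of any directed path from i to j (possibly empty when i = j).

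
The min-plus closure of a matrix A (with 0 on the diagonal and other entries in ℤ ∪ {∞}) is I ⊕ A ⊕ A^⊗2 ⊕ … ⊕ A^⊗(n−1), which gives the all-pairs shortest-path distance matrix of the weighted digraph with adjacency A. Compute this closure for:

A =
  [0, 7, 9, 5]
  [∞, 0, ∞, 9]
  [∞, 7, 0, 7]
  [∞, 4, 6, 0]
Closure =
  [0, 7, 9, 5]
  [∞, 0, 15, 9]
  [∞, 7, 0, 7]
  [∞, 4, 6, 0]

This is the Floyd-Warshall all-pairs shortest-path computation. For each intermediate vertex k = 0, 1, …, 3, update dist[i][j] ← min(dist[i][j], dist[i][k] + dist[k][j]). The final matrix gives, for each (i, j), the minimum total weight of any directed path from i to j (possibly empty when i = j).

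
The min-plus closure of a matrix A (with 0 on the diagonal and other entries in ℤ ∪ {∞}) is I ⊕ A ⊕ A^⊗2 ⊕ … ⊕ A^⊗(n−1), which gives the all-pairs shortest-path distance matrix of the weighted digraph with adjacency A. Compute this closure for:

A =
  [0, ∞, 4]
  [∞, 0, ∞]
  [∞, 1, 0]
Closure =
  [0, 5, 4]
  [∞, 0, ∞]
  [∞, 1, 0]

This is the Floyd-Warshall all-pairs shortest-path computation. For each intermediate vertex k = 0, 1, …, 2, update dist[i][j] ← min(dist[i][j], dist[i][k] + dist[k][j]). The final matrix gives, for each (i, j), the minimum total weight of any directed path from i to j (possibly empty when i = j).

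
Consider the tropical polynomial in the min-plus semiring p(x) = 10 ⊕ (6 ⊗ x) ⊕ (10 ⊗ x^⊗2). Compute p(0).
p(0) = 6

A tropical monomial a ⊗ x^⊗i evaluates to a + i · x. Evaluating each term at x = 0:
  Term 0 contributes 10 + 0 · 0 = 10
  Term 1 contributes 6 + 1 · 0 = 6
  Term 2 contributes 10 + 2 · 0 = 10
p(0) = ⊕ of these = min[10, 6, 10] = 6.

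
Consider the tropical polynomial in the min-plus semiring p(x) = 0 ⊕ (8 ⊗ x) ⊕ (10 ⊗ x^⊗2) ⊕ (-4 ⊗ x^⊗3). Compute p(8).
p(8) = 0

A tropical monomial a ⊗ x^⊗i evaluates to a + i · x. Evaluating each term at x = 8:
  Term 0 contributes 0 + 0 · 8 = 0
  Term 1 contributes 8 + 1 · 8 = 16
  Term 2 contributes 10 + 2 · 8 = 26
  Term 3 contributes -4 + 3 · 8 = 20
p(8) = ⊕ of these = min[0, 16, 26, 20] = 0.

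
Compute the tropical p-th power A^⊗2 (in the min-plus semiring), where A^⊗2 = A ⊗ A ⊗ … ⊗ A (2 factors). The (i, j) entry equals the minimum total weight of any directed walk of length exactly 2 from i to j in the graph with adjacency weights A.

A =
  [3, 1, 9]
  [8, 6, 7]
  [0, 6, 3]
A^⊗2 =
  [6, 4, 8]
  [7, 9, 10]
  [3, 1, 6]

Each entry (A^⊗2)_ij equals the minimum over all length-2 walks i = v_0 → v_1 → … → v_2 = j of Σ_t A[v_t][v_{t+1}]. For example, for (i, j) = (0, 2) we minimise over 3 possible intermediate vertex sequences; the minimum is 8, attained along the walk 0 → 1 → 2.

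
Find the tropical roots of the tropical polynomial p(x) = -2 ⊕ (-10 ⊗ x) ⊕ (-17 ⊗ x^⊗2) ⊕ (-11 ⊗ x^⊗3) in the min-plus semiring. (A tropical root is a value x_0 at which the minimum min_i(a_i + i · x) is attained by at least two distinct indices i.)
Roots: {-6, 7, 8}

Each tropical root is a break point of the lower envelope of the lines y = a_i + i · x (there are 4 lines, with slopes 0, 1, ..., 3). Only the lines that attain the minimum somewhere contribute to roots; other lines are dominated. Here the surviving (envelope) indices are i = 3, i = 2, i = 1, i = 0.
Intersections between consecutive envelope lines give the roots: for adjacent envelope indices i < j the intersection is x = (a_i − a_j) / (j − i). Reading off the sorted break points: {-6, 7, 8}.
Verification: at each break x_0, at least two indices attain the minimum of min_i(a_i + i · x_0).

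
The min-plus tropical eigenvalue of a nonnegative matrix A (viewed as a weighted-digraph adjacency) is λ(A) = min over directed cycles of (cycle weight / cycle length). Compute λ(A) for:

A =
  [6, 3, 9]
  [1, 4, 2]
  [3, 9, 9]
λ(A) = 2

Enumerate directed cycles and compute their means (weight / length). Sample:
  cycle 0 → 0: weight = 6, length = 1, mean = 6/1 ≈ 6.000
  cycle 1 → 1: weight = 4, length = 1, mean = 4/1 ≈ 4.000
  cycle 2 → 2: weight = 9, length = 1, mean = 9/1 ≈ 9.000
  cycle 0 → 1 → 0: weight = 4, length = 2, mean = 4/2 ≈ 2.000
  cycle 0 → 2 → 0: weight = 12, length = 2, mean = 12/2 ≈ 6.000
  cycle 1 → 0 → 1: weight = 4, length = 2, mean = 4/2 ≈ 2.000
Minimum mean = 2.000, attained e.g. along the cycle 0 → 1 → 0 with weight 4 and length 2. So λ(A) = 4/2 = 2.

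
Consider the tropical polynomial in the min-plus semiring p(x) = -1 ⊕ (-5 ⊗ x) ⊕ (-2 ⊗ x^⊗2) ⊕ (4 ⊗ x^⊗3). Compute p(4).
p(4) = -1

A tropical monomial a ⊗ x^⊗i evaluates to a + i · x. Evaluating each term at x = 4:
  Term 0 contributes -1 + 0 · 4 = -1
  Term 1 contributes -5 + 1 · 4 = -1
  Term 2 contributes -2 + 2 · 4 = 6
  Term 3 contributes 4 + 3 · 4 = 16
p(4) = ⊕ of these = min[-1, -1, 6, 16] = -1.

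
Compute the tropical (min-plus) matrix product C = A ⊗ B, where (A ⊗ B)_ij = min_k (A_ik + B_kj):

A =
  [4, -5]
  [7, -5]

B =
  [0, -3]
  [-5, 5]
A ⊗ B =
  [-10, 0]
  [-10, 0]

Apply the min-plus product entry-by-entry:
  C[0][0] = min over k of (A[0][0] + B[0][0] = 4 + 0 = 4, A[0][1] + B[1][0] = -5 + -5 = -10) = -10 (attained at k = 1)
  C[0][1] = min over k of (A[0][0] + B[0][1] = 4 + -3 = 1, A[0][1] + B[1][1] = -5 + 5 = 0) = 0 (attained at k = 1)
  C[1][0] = min over k of (A[1][0] + B[0][0] = 7 + 0 = 7, A[1][1] + B[1][0] = -5 + -5 = -10) = -10 (attained at k = 1)
  C[1][1] = min over k of (A[1][0] + B[0][1] = 7 + -3 = 4, A[1][1] + B[1][1] = -5 + 5 = 0) = 0 (attained at k = 1)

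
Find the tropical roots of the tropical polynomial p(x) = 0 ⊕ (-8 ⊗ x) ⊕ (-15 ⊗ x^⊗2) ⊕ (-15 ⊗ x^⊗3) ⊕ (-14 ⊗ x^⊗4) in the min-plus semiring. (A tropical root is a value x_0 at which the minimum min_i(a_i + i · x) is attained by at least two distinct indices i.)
Roots: {-1, 0, 7, 8}

Each tropical root is a break point of the lower envelope of the lines y = a_i + i · x (there are 5 lines, with slopes 0, 1, ..., 4). Only the lines that attain the minimum somewhere contribute to roots; other lines are dominated. Here the surviving (envelope) indices are i = 4, i = 3, i = 2, i = 1, i = 0.
Intersections between consecutive envelope lines give the roots: for adjacent envelope indices i < j the intersection is x = (a_i − a_j) / (j − i). Reading off the sorted break points: {-1, 0, 7, 8}.
Verification: at each break x_0, at least two indices attain the minimum of min_i(a_i + i · x_0).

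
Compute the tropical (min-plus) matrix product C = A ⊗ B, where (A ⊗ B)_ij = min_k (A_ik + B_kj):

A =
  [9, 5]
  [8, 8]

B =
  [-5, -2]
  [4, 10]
A ⊗ B =
  [4, 7]
  [3, 6]

Apply the min-plus product entry-by-entry:
  C[0][0] = min over k of (A[0][0] + B[0][0] = 9 + -5 = 4, A[0][1] + B[1][0] = 5 + 4 = 9) = 4 (attained at k = 0)
  C[0][1] = min over k of (A[0][0] + B[0][1] = 9 + -2 = 7, A[0][1] + B[1][1] = 5 + 10 = 15) = 7 (attained at k = 0)
  C[1][0] = min over k of (A[1][0] + B[0][0] = 8 + -5 = 3, A[1][1] + B[1][0] = 8 + 4 = 12) = 3 (attained at k = 0)
  C[1][1] = min over k of (A[1][0] + B[0][1] = 8 + -2 = 6, A[1][1] + B[1][1] = 8 + 10 = 18) = 6 (attained at k = 0)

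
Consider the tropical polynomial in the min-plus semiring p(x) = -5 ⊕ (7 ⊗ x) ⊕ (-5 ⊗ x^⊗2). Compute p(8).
p(8) = -5

A tropical monomial a ⊗ x^⊗i evaluates to a + i · x. Evaluating each term at x = 8:
  Term 0 contributes -5 + 0 · 8 = -5
  Term 1 contributes 7 + 1 · 8 = 15
  Term 2 contributes -5 + 2 · 8 = 11
p(8) = ⊕ of these = min[-5, 15, 11] = -5.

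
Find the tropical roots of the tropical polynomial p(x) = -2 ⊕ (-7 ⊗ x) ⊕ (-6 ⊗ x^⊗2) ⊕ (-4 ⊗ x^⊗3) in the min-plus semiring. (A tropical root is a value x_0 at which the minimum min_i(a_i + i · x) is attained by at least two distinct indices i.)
Roots: {-2, -1, 5}

Each tropical root is a break point of the lower envelope of the lines y = a_i + i · x (there are 4 lines, with slopes 0, 1, ..., 3). Only the lines that attain the minimum somewhere contribute to roots; other lines are dominated. Here the surviving (envelope) indices are i = 3, i = 2, i = 1, i = 0.
Intersections between consecutive envelope lines give the roots: for adjacent envelope indices i < j the intersection is x = (a_i − a_j) / (j − i). Reading off the sorted break points: {-2, -1, 5}.
Verification: at each break x_0, at least two indices attain the minimum of min_i(a_i + i · x_0).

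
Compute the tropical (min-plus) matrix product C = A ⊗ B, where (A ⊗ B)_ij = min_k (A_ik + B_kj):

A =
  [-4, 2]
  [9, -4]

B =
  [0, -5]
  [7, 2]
A ⊗ B =
  [-4, -9]
  [3, -2]

Apply the min-plus product entry-by-entry:
  C[0][0] = min over k of (A[0][0] + B[0][0] = -4 + 0 = -4, A[0][1] + B[1][0] = 2 + 7 = 9) = -4 (attained at k = 0)
  C[0][1] = min over k of (A[0][0] + B[0][1] = -4 + -5 = -9, A[0][1] + B[1][1] = 2 + 2 = 4) = -9 (attained at k = 0)
  C[1][0] = min over k of (A[1][0] + B[0][0] = 9 + 0 = 9, A[1][1] + B[1][0] = -4 + 7 = 3) = 3 (attained at k = 1)
  C[1][1] = min over k of (A[1][0] + B[0][1] = 9 + -5 = 4, A[1][1] + B[1][1] = -4 + 2 = -2) = -2 (attained at k = 1)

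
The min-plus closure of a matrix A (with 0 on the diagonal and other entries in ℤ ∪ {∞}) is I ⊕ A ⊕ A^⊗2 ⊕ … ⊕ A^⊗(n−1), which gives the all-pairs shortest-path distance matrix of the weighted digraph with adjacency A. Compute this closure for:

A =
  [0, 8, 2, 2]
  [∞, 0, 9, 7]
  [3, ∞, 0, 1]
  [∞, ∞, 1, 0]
Closure =
  [0, 8, 2, 2]
  [11, 0, 8, 7]
  [3, 11, 0, 1]
  [4, 12, 1, 0]

This is the Floyd-Warshall all-pairs shortest-path computation. For each intermediate vertex k = 0, 1, …, 3, update dist[i][j] ← min(dist[i][j], dist[i][k] + dist[k][j]). The final matrix gives, for each (i, j), the minimum total weight of any directed path from i to j (possibly empty when i = j).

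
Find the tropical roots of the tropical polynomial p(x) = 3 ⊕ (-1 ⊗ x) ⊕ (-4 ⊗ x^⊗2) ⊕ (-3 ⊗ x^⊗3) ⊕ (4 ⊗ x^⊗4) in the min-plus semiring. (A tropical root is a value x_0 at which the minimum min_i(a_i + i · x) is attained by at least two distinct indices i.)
Roots: {-7, -1, 3, 4}

Each tropical root is a break point of the lower envelope of the lines y = a_i + i · x (there are 5 lines, with slopes 0, 1, ..., 4). Only the lines that attain the minimum somewhere contribute to roots; other lines are dominated. Here the surviving (envelope) indices are i = 4, i = 3, i = 2, i = 1, i = 0.
Intersections between consecutive envelope lines give the roots: for adjacent envelope indices i < j the intersection is x = (a_i − a_j) / (j − i). Reading off the sorted break points: {-7, -1, 3, 4}.
Verification: at each break x_0, at least two indices attain the minimum of min_i(a_i + i · x_0).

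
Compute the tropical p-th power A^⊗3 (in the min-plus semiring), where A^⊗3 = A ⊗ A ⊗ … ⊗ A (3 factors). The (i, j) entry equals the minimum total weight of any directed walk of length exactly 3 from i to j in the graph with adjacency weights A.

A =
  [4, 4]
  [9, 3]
A^⊗3 =
  [12, 10]
  [15, 9]

Each entry (A^⊗3)_ij equals the minimum over all length-3 walks i = v_0 → v_1 → … → v_3 = j of Σ_t A[v_t][v_{t+1}]. For example, for (i, j) = (0, 1) we minimise over 4 possible intermediate vertex sequences; the minimum is 10, attained along the walk 0 → 1 → 1 → 1.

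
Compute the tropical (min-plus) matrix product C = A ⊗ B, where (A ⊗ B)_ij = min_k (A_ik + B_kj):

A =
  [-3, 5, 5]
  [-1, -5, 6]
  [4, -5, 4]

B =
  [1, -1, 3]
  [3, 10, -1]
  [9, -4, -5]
A ⊗ B =
  [-2, -4, 0]
  [-2, -2, -6]
  [-2, 0, -6]

Apply the min-plus product entry-by-entry:
  C[0][0] = min over k of (A[0][0] + B[0][0] = -3 + 1 = -2, A[0][1] + B[1][0] = 5 + 3 = 8, A[0][2] + B[2][0] = 5 + 9 = 14) = -2 (attained at k = 0)
  C[0][1] = min over k of (A[0][0] + B[0][1] = -3 + -1 = -4, A[0][1] + B[1][1] = 5 + 10 = 15, A[0][2] + B[2][1] = 5 + -4 = 1) = -4 (attained at k = 0)
  C[0][2] = min over k of (A[0][0] + B[0][2] = -3 + 3 = 0, A[0][1] + B[1][2] = 5 + -1 = 4, A[0][2] + B[2][2] = 5 + -5 = 0) = 0 (attained at k = 0)
  C[1][0] = min over k of (A[1][0] + B[0][0] = -1 + 1 = 0, A[1][1] + B[1][0] = -5 + 3 = -2, A[1][2] + B[2][0] = 6 + 9 = 15) = -2 (attained at k = 1)
  C[1][1] = min over k of (A[1][0] + B[0][1] = -1 + -1 = -2, A[1][1] + B[1][1] = -5 + 10 = 5, A[1][2] + B[2][1] = 6 + -4 = 2) = -2 (attained at k = 0)
  C[1][2] = min over k of (A[1][0] + B[0][2] = -1 + 3 = 2, A[1][1] + B[1][2] = -5 + -1 = -6, A[1][2] + B[2][2] = 6 + -5 = 1) = -6 (attained at k = 1)
  C[2][0] = min over k of (A[2][0] + B[0][0] = 4 + 1 = 5, A[2][1] + B[1][0] = -5 + 3 = -2, A[2][2] + B[2][0] = 4 + 9 = 13) = -2 (attained at k = 1)
  C[2][1] = min over k of (A[2][0] + B[0][1] = 4 + -1 = 3, A[2][1] + B[1][1] = -5 + 10 = 5, A[2][2] + B[2][1] = 4 + -4 = 0) = 0 (attained at k = 2)
  C[2][2] = min over k of (A[2][0] + B[0][2] = 4 + 3 = 7, A[2][1] + B[1][2] = -5 + -1 = -6, A[2][2] + B[2][2] = 4 + -5 = -1) = -6 (attained at k = 1)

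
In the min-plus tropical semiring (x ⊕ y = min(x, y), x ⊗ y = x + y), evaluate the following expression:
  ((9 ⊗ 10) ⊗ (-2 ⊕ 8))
((9 ⊗ 10) ⊗ (-2 ⊕ 8)) = 17

Expand innermost to outermost. Recall ⊕ takes the minimum of its arguments and ⊗ takes their sum. Working out the expression ((9 ⊗ 10) ⊗ (-2 ⊕ 8)) gives 17.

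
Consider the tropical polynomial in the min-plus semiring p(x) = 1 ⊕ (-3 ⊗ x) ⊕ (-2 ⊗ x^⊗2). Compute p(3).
p(3) = 0

A tropical monomial a ⊗ x^⊗i evaluates to a + i · x. Evaluating each term at x = 3:
  Term 0 contributes 1 + 0 · 3 = 1
  Term 1 contributes -3 + 1 · 3 = 0
  Term 2 contributes -2 + 2 · 3 = 4
p(3) = ⊕ of these = min[1, 0, 4] = 0.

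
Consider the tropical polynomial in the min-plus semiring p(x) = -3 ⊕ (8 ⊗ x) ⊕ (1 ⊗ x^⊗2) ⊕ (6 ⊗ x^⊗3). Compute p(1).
p(1) = -3

A tropical monomial a ⊗ x^⊗i evaluates to a + i · x. Evaluating each term at x = 1:
  Term 0 contributes -3 + 0 · 1 = -3
  Term 1 contributes 8 + 1 · 1 = 9
  Term 2 contributes 1 + 2 · 1 = 3
  Term 3 contributes 6 + 3 · 1 = 9
p(1) = ⊕ of these = min[-3, 9, 3, 9] = -3.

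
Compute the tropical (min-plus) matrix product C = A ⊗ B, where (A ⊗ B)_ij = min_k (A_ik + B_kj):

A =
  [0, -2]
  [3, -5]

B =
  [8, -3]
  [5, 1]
A ⊗ B =
  [3, -3]
  [0, -4]

Apply the min-plus product entry-by-entry:
  C[0][0] = min over k of (A[0][0] + B[0][0] = 0 + 8 = 8, A[0][1] + B[1][0] = -2 + 5 = 3) = 3 (attained at k = 1)
  C[0][1] = min over k of (A[0][0] + B[0][1] = 0 + -3 = -3, A[0][1] + B[1][1] = -2 + 1 = -1) = -3 (attained at k = 0)
  C[1][0] = min over k of (A[1][0] + B[0][0] = 3 + 8 = 11, A[1][1] + B[1][0] = -5 + 5 = 0) = 0 (attained at k = 1)
  C[1][1] = min over k of (A[1][0] + B[0][1] = 3 + -3 = 0, A[1][1] + B[1][1] = -5 + 1 = -4) = -4 (attained at k = 1)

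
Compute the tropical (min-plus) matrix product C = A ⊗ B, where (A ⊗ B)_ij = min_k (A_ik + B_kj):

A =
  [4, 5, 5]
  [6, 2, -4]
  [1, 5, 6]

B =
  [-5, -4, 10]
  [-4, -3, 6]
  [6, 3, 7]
A ⊗ B =
  [-1, 0, 11]
  [-2, -1, 3]
  [-4, -3, 11]

Apply the min-plus product entry-by-entry:
  C[0][0] = min over k of (A[0][0] + B[0][0] = 4 + -5 = -1, A[0][1] + B[1][0] = 5 + -4 = 1, A[0][2] + B[2][0] = 5 + 6 = 11) = -1 (attained at k = 0)
  C[0][1] = min over k of (A[0][0] + B[0][1] = 4 + -4 = 0, A[0][1] + B[1][1] = 5 + -3 = 2, A[0][2] + B[2][1] = 5 + 3 = 8) = 0 (attained at k = 0)
  C[0][2] = min over k of (A[0][0] + B[0][2] = 4 + 10 = 14, A[0][1] + B[1][2] = 5 + 6 = 11, A[0][2] + B[2][2] = 5 + 7 = 12) = 11 (attained at k = 1)
  C[1][0] = min over k of (A[1][0] + B[0][0] = 6 + -5 = 1, A[1][1] + B[1][0] = 2 + -4 = -2, A[1][2] + B[2][0] = -4 + 6 = 2) = -2 (attained at k = 1)
  C[1][1] = min over k of (A[1][0] + B[0][1] = 6 + -4 = 2, A[1][1] + B[1][1] = 2 + -3 = -1, A[1][2] + B[2][1] = -4 + 3 = -1) = -1 (attained at k = 1)
  C[1][2] = min over k of (A[1][0] + B[0][2] = 6 + 10 = 16, A[1][1] + B[1][2] = 2 + 6 = 8, A[1][2] + B[2][2] = -4 + 7 = 3) = 3 (attained at k = 2)
  C[2][0] = min over k of (A[2][0] + B[0][0] = 1 + -5 = -4, A[2][1] + B[1][0] = 5 + -4 = 1, A[2][2] + B[2][0] = 6 + 6 = 12) = -4 (attained at k = 0)
  C[2][1] = min over k of (A[2][0] + B[0][1] = 1 + -4 = -3, A[2][1] + B[1][1] = 5 + -3 = 2, A[2][2] + B[2][1] = 6 + 3 = 9) = -3 (attained at k = 0)
  C[2][2] = min over k of (A[2][0] + B[0][2] = 1 + 10 = 11, A[2][1] + B[1][2] = 5 + 6 = 11, A[2][2] + B[2][2] = 6 + 7 = 13) = 11 (attained at k = 0)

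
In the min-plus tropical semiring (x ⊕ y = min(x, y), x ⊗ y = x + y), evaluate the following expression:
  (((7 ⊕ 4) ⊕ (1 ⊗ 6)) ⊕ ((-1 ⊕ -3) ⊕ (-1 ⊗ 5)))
(((7 ⊕ 4) ⊕ (1 ⊗ 6)) ⊕ ((-1 ⊕ -3) ⊕ (-1 ⊗ 5))) = -3

Expand innermost to outermost. Recall ⊕ takes the minimum of its arguments and ⊗ takes their sum. Working out the expression (((7 ⊕ 4) ⊕ (1 ⊗ 6)) ⊕ ((-1 ⊕ -3) ⊕ (-1 ⊗ 5))) gives -3.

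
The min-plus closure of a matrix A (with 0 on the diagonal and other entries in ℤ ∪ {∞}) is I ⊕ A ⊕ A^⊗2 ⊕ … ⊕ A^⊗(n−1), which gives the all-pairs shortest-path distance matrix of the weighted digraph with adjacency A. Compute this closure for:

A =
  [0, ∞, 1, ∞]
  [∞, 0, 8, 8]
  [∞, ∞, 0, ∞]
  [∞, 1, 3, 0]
Closure =
  [0, ∞, 1, ∞]
  [∞, 0, 8, 8]
  [∞, ∞, 0, ∞]
  [∞, 1, 3, 0]

This is the Floyd-Warshall all-pairs shortest-path computation. For each intermediate vertex k = 0, 1, …, 3, update dist[i][j] ← min(dist[i][j], dist[i][k] + dist[k][j]). The final matrix gives, for each (i, j), the minimum total weight of any directed path from i to j (possibly empty when i = j).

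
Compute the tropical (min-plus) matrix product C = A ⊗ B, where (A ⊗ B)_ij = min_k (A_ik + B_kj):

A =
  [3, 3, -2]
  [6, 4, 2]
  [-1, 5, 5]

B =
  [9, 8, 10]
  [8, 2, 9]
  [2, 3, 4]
A ⊗ B =
  [0, 1, 2]
  [4, 5, 6]
  [7, 7, 9]

Apply the min-plus product entry-by-entry:
  C[0][0] = min over k of (A[0][0] + B[0][0] = 3 + 9 = 12, A[0][1] + B[1][0] = 3 + 8 = 11, A[0][2] + B[2][0] = -2 + 2 = 0) = 0 (attained at k = 2)
  C[0][1] = min over k of (A[0][0] + B[0][1] = 3 + 8 = 11, A[0][1] + B[1][1] = 3 + 2 = 5, A[0][2] + B[2][1] = -2 + 3 = 1) = 1 (attained at k = 2)
  C[0][2] = min over k of (A[0][0] + B[0][2] = 3 + 10 = 13, A[0][1] + B[1][2] = 3 + 9 = 12, A[0][2] + B[2][2] = -2 + 4 = 2) = 2 (attained at k = 2)
  C[1][0] = min over k of (A[1][0] + B[0][0] = 6 + 9 = 15, A[1][1] + B[1][0] = 4 + 8 = 12, A[1][2] + B[2][0] = 2 + 2 = 4) = 4 (attained at k = 2)
  C[1][1] = min over k of (A[1][0] + B[0][1] = 6 + 8 = 14, A[1][1] + B[1][1] = 4 + 2 = 6, A[1][2] + B[2][1] = 2 + 3 = 5) = 5 (attained at k = 2)
  C[1][2] = min over k of (A[1][0] + B[0][2] = 6 + 10 = 16, A[1][1] + B[1][2] = 4 + 9 = 13, A[1][2] + B[2][2] = 2 + 4 = 6) = 6 (attained at k = 2)
  C[2][0] = min over k of (A[2][0] + B[0][0] = -1 + 9 = 8, A[2][1] + B[1][0] = 5 + 8 = 13, A[2][2] + B[2][0] = 5 + 2 = 7) = 7 (attained at k = 2)
  C[2][1] = min over k of (A[2][0] + B[0][1] = -1 + 8 = 7, A[2][1] + B[1][1] = 5 + 2 = 7, A[2][2] + B[2][1] = 5 + 3 = 8) = 7 (attained at k = 0)
  C[2][2] = min over k of (A[2][0] + B[0][2] = -1 + 10 = 9, A[2][1] + B[1][2] = 5 + 9 = 14, A[2][2] + B[2][2] = 5 + 4 = 9) = 9 (attained at k = 0)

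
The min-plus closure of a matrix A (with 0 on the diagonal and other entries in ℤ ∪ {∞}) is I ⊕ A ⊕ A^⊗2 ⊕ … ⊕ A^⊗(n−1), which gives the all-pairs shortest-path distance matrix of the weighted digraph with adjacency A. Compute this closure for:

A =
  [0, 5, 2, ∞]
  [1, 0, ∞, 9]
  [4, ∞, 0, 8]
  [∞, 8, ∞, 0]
Closure =
  [0, 5, 2, 10]
  [1, 0, 3, 9]
  [4, 9, 0, 8]
  [9, 8, 11, 0]

This is the Floyd-Warshall all-pairs shortest-path computation. For each intermediate vertex k = 0, 1, …, 3, update dist[i][j] ← min(dist[i][j], dist[i][k] + dist[k][j]). The final matrix gives, for each (i, j), the minimum total weight of any directed path from i to j (possibly empty when i = j).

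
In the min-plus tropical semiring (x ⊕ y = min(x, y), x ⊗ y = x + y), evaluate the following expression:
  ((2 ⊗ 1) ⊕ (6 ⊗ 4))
((2 ⊗ 1) ⊕ (6 ⊗ 4)) = 3

Expand innermost to outermost. Recall ⊕ takes the minimum of its arguments and ⊗ takes their sum. Working out the expression ((2 ⊗ 1) ⊕ (6 ⊗ 4)) gives 3.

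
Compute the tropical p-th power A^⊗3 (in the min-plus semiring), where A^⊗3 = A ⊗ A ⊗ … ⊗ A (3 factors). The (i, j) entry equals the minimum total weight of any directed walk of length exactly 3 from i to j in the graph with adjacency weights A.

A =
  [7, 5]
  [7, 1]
A^⊗3 =
  [13, 7]
  [9, 3]

Each entry (A^⊗3)_ij equals the minimum over all length-3 walks i = v_0 → v_1 → … → v_3 = j of Σ_t A[v_t][v_{t+1}]. For example, for (i, j) = (0, 1) we minimise over 4 possible intermediate vertex sequences; the minimum is 7, attained along the walk 0 → 1 → 1 → 1.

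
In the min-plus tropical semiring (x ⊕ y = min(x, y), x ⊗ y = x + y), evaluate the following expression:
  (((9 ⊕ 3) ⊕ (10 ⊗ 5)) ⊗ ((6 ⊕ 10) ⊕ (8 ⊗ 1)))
(((9 ⊕ 3) ⊕ (10 ⊗ 5)) ⊗ ((6 ⊕ 10) ⊕ (8 ⊗ 1))) = 9

Expand innermost to outermost. Recall ⊕ takes the minimum of its arguments and ⊗ takes their sum. Working out the expression (((9 ⊕ 3) ⊕ (10 ⊗ 5)) ⊗ ((6 ⊕ 10) ⊕ (8 ⊗ 1))) gives 9.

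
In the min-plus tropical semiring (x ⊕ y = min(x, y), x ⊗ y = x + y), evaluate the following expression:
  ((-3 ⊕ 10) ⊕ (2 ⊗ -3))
((-3 ⊕ 10) ⊕ (2 ⊗ -3)) = -3

Expand innermost to outermost. Recall ⊕ takes the minimum of its arguments and ⊗ takes their sum. Working out the expression ((-3 ⊕ 10) ⊕ (2 ⊗ -3)) gives -3.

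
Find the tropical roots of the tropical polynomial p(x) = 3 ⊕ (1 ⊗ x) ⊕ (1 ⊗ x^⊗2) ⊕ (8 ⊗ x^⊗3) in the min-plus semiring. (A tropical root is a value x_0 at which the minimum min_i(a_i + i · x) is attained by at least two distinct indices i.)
Roots: {-7, 0, 2}

Each tropical root is a break point of the lower envelope of the lines y = a_i + i · x (there are 4 lines, with slopes 0, 1, ..., 3). Only the lines that attain the minimum somewhere contribute to roots; other lines are dominated. Here the surviving (envelope) indices are i = 3, i = 2, i = 1, i = 0.
Intersections between consecutive envelope lines give the roots: for adjacent envelope indices i < j the intersection is x = (a_i − a_j) / (j − i). Reading off the sorted break points: {-7, 0, 2}.
Verification: at each break x_0, at least two indices attain the minimum of min_i(a_i + i · x_0).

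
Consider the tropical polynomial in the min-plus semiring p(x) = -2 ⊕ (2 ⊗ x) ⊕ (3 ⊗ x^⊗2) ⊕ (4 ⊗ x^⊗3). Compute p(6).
p(6) = -2

A tropical monomial a ⊗ x^⊗i evaluates to a + i · x. Evaluating each term at x = 6:
  Term 0 contributes -2 + 0 · 6 = -2
  Term 1 contributes 2 + 1 · 6 = 8
  Term 2 contributes 3 + 2 · 6 = 15
  Term 3 contributes 4 + 3 · 6 = 22
p(6) = ⊕ of these = min[-2, 8, 15, 22] = -2.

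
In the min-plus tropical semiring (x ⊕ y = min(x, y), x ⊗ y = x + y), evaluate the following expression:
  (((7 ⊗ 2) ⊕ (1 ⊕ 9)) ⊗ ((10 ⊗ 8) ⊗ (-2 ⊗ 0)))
(((7 ⊗ 2) ⊕ (1 ⊕ 9)) ⊗ ((10 ⊗ 8) ⊗ (-2 ⊗ 0))) = 17

Expand innermost to outermost. Recall ⊕ takes the minimum of its arguments and ⊗ takes their sum. Working out the expression (((7 ⊗ 2) ⊕ (1 ⊕ 9)) ⊗ ((10 ⊗ 8) ⊗ (-2 ⊗ 0))) gives 17.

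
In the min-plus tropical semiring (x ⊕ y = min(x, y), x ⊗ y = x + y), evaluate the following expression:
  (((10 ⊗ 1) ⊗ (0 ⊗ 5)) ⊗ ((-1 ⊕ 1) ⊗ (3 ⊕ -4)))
(((10 ⊗ 1) ⊗ (0 ⊗ 5)) ⊗ ((-1 ⊕ 1) ⊗ (3 ⊕ -4))) = 11

Expand innermost to outermost. Recall ⊕ takes the minimum of its arguments and ⊗ takes their sum. Working out the expression (((10 ⊗ 1) ⊗ (0 ⊗ 5)) ⊗ ((-1 ⊕ 1) ⊗ (3 ⊕ -4))) gives 11.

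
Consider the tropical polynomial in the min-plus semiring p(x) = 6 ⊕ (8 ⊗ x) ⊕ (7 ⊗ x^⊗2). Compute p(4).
p(4) = 6

A tropical monomial a ⊗ x^⊗i evaluates to a + i · x. Evaluating each term at x = 4:
  Term 0 contributes 6 + 0 · 4 = 6
  Term 1 contributes 8 + 1 · 4 = 12
  Term 2 contributes 7 + 2 · 4 = 15
p(4) = ⊕ of these = min[6, 12, 15] = 6.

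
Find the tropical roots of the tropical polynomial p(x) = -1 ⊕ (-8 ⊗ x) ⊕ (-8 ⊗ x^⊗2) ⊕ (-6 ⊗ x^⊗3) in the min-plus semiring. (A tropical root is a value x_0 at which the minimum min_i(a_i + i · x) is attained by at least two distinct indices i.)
Roots: {-2, 0, 7}

Each tropical root is a break point of the lower envelope of the lines y = a_i + i · x (there are 4 lines, with slopes 0, 1, ..., 3). Only the lines that attain the minimum somewhere contribute to roots; other lines are dominated. Here the surviving (envelope) indices are i = 3, i = 2, i = 1, i = 0.
Intersections between consecutive envelope lines give the roots: for adjacent envelope indices i < j the intersection is x = (a_i − a_j) / (j − i). Reading off the sorted break points: {-2, 0, 7}.
Verification: at each break x_0, at least two indices attain the minimum of min_i(a_i + i · x_0).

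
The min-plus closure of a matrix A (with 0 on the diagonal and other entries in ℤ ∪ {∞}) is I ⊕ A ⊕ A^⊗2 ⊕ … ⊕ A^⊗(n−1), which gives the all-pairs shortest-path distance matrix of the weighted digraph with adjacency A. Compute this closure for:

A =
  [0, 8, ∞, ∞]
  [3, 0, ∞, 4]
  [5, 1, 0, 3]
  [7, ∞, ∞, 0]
Closure =
  [0, 8, ∞, 12]
  [3, 0, ∞, 4]
  [4, 1, 0, 3]
  [7, 15, ∞, 0]

This is the Floyd-Warshall all-pairs shortest-path computation. For each intermediate vertex k = 0, 1, …, 3, update dist[i][j] ← min(dist[i][j], dist[i][k] + dist[k][j]). The final matrix gives, for each (i, j), the minimum total weight of any directed path from i to j (possibly empty when i = j).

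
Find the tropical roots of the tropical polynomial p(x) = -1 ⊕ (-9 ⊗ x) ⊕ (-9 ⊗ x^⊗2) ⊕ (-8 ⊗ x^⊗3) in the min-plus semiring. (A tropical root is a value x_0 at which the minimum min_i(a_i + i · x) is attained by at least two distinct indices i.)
Roots: {-1, 0, 8}

Each tropical root is a break point of the lower envelope of the lines y = a_i + i · x (there are 4 lines, with slopes 0, 1, ..., 3). Only the lines that attain the minimum somewhere contribute to roots; other lines are dominated. Here the surviving (envelope) indices are i = 3, i = 2, i = 1, i = 0.
Intersections between consecutive envelope lines give the roots: for adjacent envelope indices i < j the intersection is x = (a_i − a_j) / (j − i). Reading off the sorted break points: {-1, 0, 8}.
Verification: at each break x_0, at least two indices attain the minimum of min_i(a_i + i · x_0).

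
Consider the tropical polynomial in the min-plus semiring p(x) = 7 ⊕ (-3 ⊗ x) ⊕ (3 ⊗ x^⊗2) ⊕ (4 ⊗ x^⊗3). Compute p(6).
p(6) = 3

A tropical monomial a ⊗ x^⊗i evaluates to a + i · x. Evaluating each term at x = 6:
  Term 0 contributes 7 + 0 · 6 = 7
  Term 1 contributes -3 + 1 · 6 = 3
  Term 2 contributes 3 + 2 · 6 = 15
  Term 3 contributes 4 + 3 · 6 = 22
p(6) = ⊕ of these = min[7, 3, 15, 22] = 3.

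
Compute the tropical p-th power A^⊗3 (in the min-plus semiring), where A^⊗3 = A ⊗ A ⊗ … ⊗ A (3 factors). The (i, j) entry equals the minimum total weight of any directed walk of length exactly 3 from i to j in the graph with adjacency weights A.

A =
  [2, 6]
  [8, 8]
A^⊗3 =
  [6, 10]
  [12, 16]

Each entry (A^⊗3)_ij equals the minimum over all length-3 walks i = v_0 → v_1 → … → v_3 = j of Σ_t A[v_t][v_{t+1}]. For example, for (i, j) = (0, 1) we minimise over 4 possible intermediate vertex sequences; the minimum is 10, attained along the walk 0 → 0 → 0 → 1.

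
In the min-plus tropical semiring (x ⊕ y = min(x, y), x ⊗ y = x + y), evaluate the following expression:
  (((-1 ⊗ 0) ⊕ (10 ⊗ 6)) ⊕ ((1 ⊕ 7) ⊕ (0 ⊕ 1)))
(((-1 ⊗ 0) ⊕ (10 ⊗ 6)) ⊕ ((1 ⊕ 7) ⊕ (0 ⊕ 1))) = -1

Expand innermost to outermost. Recall ⊕ takes the minimum of its arguments and ⊗ takes their sum. Working out the expression (((-1 ⊗ 0) ⊕ (10 ⊗ 6)) ⊕ ((1 ⊕ 7) ⊕ (0 ⊕ 1))) gives -1.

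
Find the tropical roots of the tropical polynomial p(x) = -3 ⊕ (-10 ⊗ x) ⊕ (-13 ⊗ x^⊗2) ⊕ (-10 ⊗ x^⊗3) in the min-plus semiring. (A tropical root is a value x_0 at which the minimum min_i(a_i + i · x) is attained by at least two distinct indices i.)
Roots: {-3, 3, 7}

Each tropical root is a break point of the lower envelope of the lines y = a_i + i · x (there are 4 lines, with slopes 0, 1, ..., 3). Only the lines that attain the minimum somewhere contribute to roots; other lines are dominated. Here the surviving (envelope) indices are i = 3, i = 2, i = 1, i = 0.
Intersections between consecutive envelope lines give the roots: for adjacent envelope indices i < j the intersection is x = (a_i − a_j) / (j − i). Reading off the sorted break points: {-3, 3, 7}.
Verification: at each break x_0, at least two indices attain the minimum of min_i(a_i + i · x_0).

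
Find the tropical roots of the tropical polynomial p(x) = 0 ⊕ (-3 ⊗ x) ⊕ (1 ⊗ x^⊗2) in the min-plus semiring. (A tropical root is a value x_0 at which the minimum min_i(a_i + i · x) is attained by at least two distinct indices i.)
Roots: {-4, 3}

Each tropical root is a break point of the lower envelope of the lines y = a_i + i · x (there are 3 lines, with slopes 0, 1, ..., 2). Only the lines that attain the minimum somewhere contribute to roots; other lines are dominated. Here the surviving (envelope) indices are i = 2, i = 1, i = 0.
Intersections between consecutive envelope lines give the roots: for adjacent envelope indices i < j the intersection is x = (a_i − a_j) / (j − i). Reading off the sorted break points: {-4, 3}.
Verification: at each break x_0, at least two indices attain the minimum of min_i(a_i + i · x_0).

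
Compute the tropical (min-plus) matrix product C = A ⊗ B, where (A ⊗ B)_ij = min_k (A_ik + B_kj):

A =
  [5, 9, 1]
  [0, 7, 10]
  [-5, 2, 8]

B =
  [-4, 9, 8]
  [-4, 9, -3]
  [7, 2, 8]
A ⊗ B =
  [1, 3, 6]
  [-4, 9, 4]
  [-9, 4, -1]

Apply the min-plus product entry-by-entry:
  C[0][0] = min over k of (A[0][0] + B[0][0] = 5 + -4 = 1, A[0][1] + B[1][0] = 9 + -4 = 5, A[0][2] + B[2][0] = 1 + 7 = 8) = 1 (attained at k = 0)
  C[0][1] = min over k of (A[0][0] + B[0][1] = 5 + 9 = 14, A[0][1] + B[1][1] = 9 + 9 = 18, A[0][2] + B[2][1] = 1 + 2 = 3) = 3 (attained at k = 2)
  C[0][2] = min over k of (A[0][0] + B[0][2] = 5 + 8 = 13, A[0][1] + B[1][2] = 9 + -3 = 6, A[0][2] + B[2][2] = 1 + 8 = 9) = 6 (attained at k = 1)
  C[1][0] = min over k of (A[1][0] + B[0][0] = 0 + -4 = -4, A[1][1] + B[1][0] = 7 + -4 = 3, A[1][2] + B[2][0] = 10 + 7 = 17) = -4 (attained at k = 0)
  C[1][1] = min over k of (A[1][0] + B[0][1] = 0 + 9 = 9, A[1][1] + B[1][1] = 7 + 9 = 16, A[1][2] + B[2][1] = 10 + 2 = 12) = 9 (attained at k = 0)
  C[1][2] = min over k of (A[1][0] + B[0][2] = 0 + 8 = 8, A[1][1] + B[1][2] = 7 + -3 = 4, A[1][2] + B[2][2] = 10 + 8 = 18) = 4 (attained at k = 1)
  C[2][0] = min over k of (A[2][0] + B[0][0] = -5 + -4 = -9, A[2][1] + B[1][0] = 2 + -4 = -2, A[2][2] + B[2][0] = 8 + 7 = 15) = -9 (attained at k = 0)
  C[2][1] = min over k of (A[2][0] + B[0][1] = -5 + 9 = 4, A[2][1] + B[1][1] = 2 + 9 = 11, A[2][2] + B[2][1] = 8 + 2 = 10) = 4 (attained at k = 0)
  C[2][2] = min over k of (A[2][0] + B[0][2] = -5 + 8 = 3, A[2][1] + B[1][2] = 2 + -3 = -1, A[2][2] + B[2][2] = 8 + 8 = 16) = -1 (attained at k = 1)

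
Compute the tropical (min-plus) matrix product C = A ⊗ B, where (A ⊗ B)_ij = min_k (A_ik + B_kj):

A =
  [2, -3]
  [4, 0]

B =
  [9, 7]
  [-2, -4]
A ⊗ B =
  [-5, -7]
  [-2, -4]

Apply the min-plus product entry-by-entry:
  C[0][0] = min over k of (A[0][0] + B[0][0] = 2 + 9 = 11, A[0][1] + B[1][0] = -3 + -2 = -5) = -5 (attained at k = 1)
  C[0][1] = min over k of (A[0][0] + B[0][1] = 2 + 7 = 9, A[0][1] + B[1][1] = -3 + -4 = -7) = -7 (attained at k = 1)
  C[1][0] = min over k of (A[1][0] + B[0][0] = 4 + 9 = 13, A[1][1] + B[1][0] = 0 + -2 = -2) = -2 (attained at k = 1)
  C[1][1] = min over k of (A[1][0] + B[0][1] = 4 + 7 = 11, A[1][1] + B[1][1] = 0 + -4 = -4) = -4 (attained at k = 1)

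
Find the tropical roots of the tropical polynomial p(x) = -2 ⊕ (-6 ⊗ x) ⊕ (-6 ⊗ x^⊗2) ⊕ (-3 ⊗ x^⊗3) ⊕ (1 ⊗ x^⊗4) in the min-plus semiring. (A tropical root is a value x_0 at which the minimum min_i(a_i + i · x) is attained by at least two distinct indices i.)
Roots: {-4, -3, 0, 4}

Each tropical root is a break point of the lower envelope of the lines y = a_i + i · x (there are 5 lines, with slopes 0, 1, ..., 4). Only the lines that attain the minimum somewhere contribute to roots; other lines are dominated. Here the surviving (envelope) indices are i = 4, i = 3, i = 2, i = 1, i = 0.
Intersections between consecutive envelope lines give the roots: for adjacent envelope indices i < j the intersection is x = (a_i − a_j) / (j − i). Reading off the sorted break points: {-4, -3, 0, 4}.
Verification: at each break x_0, at least two indices attain the minimum of min_i(a_i + i · x_0).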